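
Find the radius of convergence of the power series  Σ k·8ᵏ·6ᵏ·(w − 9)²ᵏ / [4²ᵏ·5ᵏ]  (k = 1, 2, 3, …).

R = √15/3

Ratio test: |a_{k+1}/a_k| = [(k+1)/k] · 8·6/(16·5) → 3/5 as k → ∞.
Successive powers of (w − 9) differ by 2, so the series converges when |w − 9|² · 3/5 < 1, i.e. |w − 9| < √(5/3). So R = √15/3.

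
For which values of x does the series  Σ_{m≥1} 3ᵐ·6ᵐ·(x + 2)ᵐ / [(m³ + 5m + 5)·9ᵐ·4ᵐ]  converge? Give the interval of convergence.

By the ratio test, |a_{m+1}/a_m| = [(m³ + 5m + 5)/((m+1)³ + 5(m+1) + 5)] · 3·6/(9·4) → 1/2.
Convergence for |x + 2| · 1/2 < 1, i.e. |x + 2| < 2. So R = 2.
Check x = 0: the series is dominated by a constant times Σ 1/m³, which converges (p = 3 > 1).
When x = -4, absolute convergence follows by limit comparison with Σ 1/m³.

[-4, 0]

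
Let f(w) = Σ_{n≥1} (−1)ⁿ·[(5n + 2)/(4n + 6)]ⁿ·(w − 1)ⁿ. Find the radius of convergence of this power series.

R = 4/5

Root test: |a_n|^(1/n) = (5n + 2)/(4n + 6) → 5/4.
Thus R = 1/(5/4) = 4/5.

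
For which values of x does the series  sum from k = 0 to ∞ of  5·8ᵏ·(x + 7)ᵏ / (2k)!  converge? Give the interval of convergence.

By the ratio test, |a_{k+1}/a_k| = 5/5 · 8 · 1/[(2k+1)·(2k+2)] → 0.
Since the limit is 0 < 1 for every x, the series converges on all of ℝ and R = ∞.

(−∞, ∞)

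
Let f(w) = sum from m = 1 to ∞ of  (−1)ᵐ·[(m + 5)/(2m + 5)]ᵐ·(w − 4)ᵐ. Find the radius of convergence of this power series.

R = 2

Root test: |a_m|^(1/m) = (m + 5)/(2m + 5) → 1/2.
Hence the series converges for |w − 4| < 1/(1/2) = 2, so the radius of convergence is 2.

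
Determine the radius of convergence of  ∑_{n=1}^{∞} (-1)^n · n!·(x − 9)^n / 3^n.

By the ratio test, |a_{n+1}/a_n| = (n+1) · 1/3 → ∞.
Since the ratio → ∞, the series diverges for every x ≠ 9, and R = 0.

R = 0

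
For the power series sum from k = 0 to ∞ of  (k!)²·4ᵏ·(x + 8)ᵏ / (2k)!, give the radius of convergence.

R = 1

Apply the ratio test: |a_{k+1}| / |a_k| = (k+1)²/[(2k+1)·(2k+2)] · 4, which tends to 1 as k → ∞.
So the series converges when |x + 8| < 1 and diverges when |x + 8| > 1; R = 1.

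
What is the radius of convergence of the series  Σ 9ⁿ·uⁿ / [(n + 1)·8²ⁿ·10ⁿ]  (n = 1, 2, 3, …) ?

R = 640/9

Apply the ratio test: |a_{n+1}| / |a_n| = [(n + 1)/((n+1) + 1)] · 9/(64·10), which tends to 9/640 as n → ∞.
The series converges when 9/640 · |u| < 1, giving R = 640/9.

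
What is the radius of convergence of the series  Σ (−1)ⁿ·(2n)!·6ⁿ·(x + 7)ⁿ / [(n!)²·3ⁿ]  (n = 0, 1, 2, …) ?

By the ratio test, |a_{n+1}/a_n| = (2n+1)·(2n+2)/(n+1)² · 6/3 → 8.
Convergence for |x + 7| · 8 < 1, i.e. |x + 7| < 1/8. So R = 1/8.

R = 1/8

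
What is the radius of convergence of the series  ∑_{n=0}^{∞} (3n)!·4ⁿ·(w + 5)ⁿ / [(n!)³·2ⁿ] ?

The ratio of consecutive coefficients is (3n+1)·(3n+2)·(3n+3)/(n+1)³ · 4/2 → 54.
Thus R = 1/(54) = 1/54.

R = 1/54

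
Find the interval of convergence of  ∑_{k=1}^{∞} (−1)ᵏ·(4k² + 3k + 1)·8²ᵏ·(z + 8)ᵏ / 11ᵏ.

The ratio of consecutive coefficients is [(4(k+1)² + 3(k+1) + 1)/(4k² + 3k + 1)] · 64/11 → 64/11.
Thus R = 1/(64/11) = 11/64.
When z = -501/64, the k-th term does not approach 0; divergence by the term test.
Endpoint z = -523/64: the terms have absolute value of order k², which does not tend to 0, so the series diverges by the divergence test.

(-523/64, -501/64)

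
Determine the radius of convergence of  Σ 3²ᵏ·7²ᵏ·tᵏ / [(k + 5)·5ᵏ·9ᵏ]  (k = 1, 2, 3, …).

Ratio test: |a_{k+1}/a_k| = [(k + 5)/((k+1) + 5)] · 9·49/(5·9) → 49/5 as k → ∞.
Hence the series converges for |t| < 1/(49/5) = 5/49, so the radius of convergence is 5/49.

R = 5/49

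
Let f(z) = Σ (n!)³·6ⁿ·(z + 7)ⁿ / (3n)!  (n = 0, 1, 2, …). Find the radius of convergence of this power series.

The ratio of consecutive coefficients is (n+1)³/[(3n+1)·(3n+2)·(3n+3)] · 6 → 2/9.
Thus R = 1/(2/9) = 9/2.

R = 9/2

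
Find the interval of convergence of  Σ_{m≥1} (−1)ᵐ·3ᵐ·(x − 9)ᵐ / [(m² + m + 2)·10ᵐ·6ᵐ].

[-11, 29]

Apply the ratio test: |a_{m+1}| / |a_m| = [(m² + m + 2)/((m+1)² + (m+1) + 2)] · 3/(10·6), which tends to 1/20 as m → ∞.
The series converges when 1/20 · |x − 9| < 1, giving R = 20.
Check x = 29: the terms are on the order of 1/m², so the series converges absolutely by comparison with the p-series (p = 2 > 1).
When x = -11, absolute convergence follows by limit comparison with Σ 1/m².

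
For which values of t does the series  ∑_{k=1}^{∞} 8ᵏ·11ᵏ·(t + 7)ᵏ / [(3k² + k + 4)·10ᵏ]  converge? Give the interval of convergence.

Apply the ratio test: |a_{k+1}| / |a_k| = [(3k² + k + 4)/(3(k+1)² + (k+1) + 4)] · 8·11/10, which tends to 44/5 as k → ∞.
Convergence for |t + 7| · 44/5 < 1, i.e. |t + 7| < 5/44. So R = 5/44.
At t = -303/44: absolute convergence follows by limit comparison with Σ 1/k².
At t = -313/44: absolute convergence follows by limit comparison with Σ 1/k².

[-313/44, -303/44]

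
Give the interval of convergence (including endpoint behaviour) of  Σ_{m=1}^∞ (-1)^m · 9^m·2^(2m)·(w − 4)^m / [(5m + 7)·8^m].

By the ratio test, |a_{m+1}/a_m| = [(5m + 7)/(5(m+1) + 7)] · 9·4/8 → 9/2.
Hence the series converges for |w − 4| < 1/(9/2) = 2/9, so the radius of convergence is 2/9.
Endpoint w = 38/9: the terms alternate in sign and decrease monotonically to 0 in absolute value (size ~ c/m), so the alternating series test gives convergence.
When w = 34/9, the terms are asymptotic to a nonzero constant times 1/m, so the series diverges by limit comparison with Σ 1/m.

(34/9, 38/9]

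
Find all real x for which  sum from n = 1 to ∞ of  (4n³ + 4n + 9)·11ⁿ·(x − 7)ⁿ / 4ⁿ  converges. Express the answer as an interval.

(73/11, 81/11)

Ratio test: |a_{n+1}/a_n| = [(4(n+1)³ + 4(n+1) + 9)/(4n³ + 4n + 9)] · 11/4 → 11/4 as n → ∞.
Hence the series converges for |x − 7| < 1/(11/4) = 4/11, so the radius of convergence is 4/11.
Endpoint x = 81/11: the n-th term does not approach 0; divergence by the term test.
At x = 73/11: the terms do not tend to 0, so the series diverges.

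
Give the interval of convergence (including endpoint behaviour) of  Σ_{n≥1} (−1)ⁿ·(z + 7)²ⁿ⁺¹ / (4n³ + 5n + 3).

[-8, -6]

The ratio of consecutive coefficients is (4n³ + 5n + 3)/(4(n+1)³ + 5(n+1) + 3) → 1.
Since the exponent of (z + 7) increases by 2 each term, convergence requires |z + 7|² < 1, hence R = 1.
Endpoint z = -6: the terms are on the order of 1/n³, so the series converges absolutely by comparison with the p-series (p = 3 > 1).
Endpoint z = -8: the series is dominated by a constant times Σ 1/n³, which converges (p = 3 > 1).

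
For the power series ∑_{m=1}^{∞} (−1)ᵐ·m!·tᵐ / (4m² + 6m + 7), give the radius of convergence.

The ratio of consecutive coefficients is (m+1) · (4m² + 6m + 7)/(4(m+1)² + 6(m+1) + 7) → ∞.
The ratio grows without bound, so the series diverges whenever t ≠ 0; it converges only at t = 0. R = 0.

R = 0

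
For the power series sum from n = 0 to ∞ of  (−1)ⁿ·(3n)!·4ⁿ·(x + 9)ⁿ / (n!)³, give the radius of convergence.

R = 1/108

Apply the ratio test: |a_{n+1}| / |a_n| = (3n+1)·(3n+2)·(3n+3)/(n+1)³ · 4, which tends to 108 as n → ∞.
Convergence for |x + 9| · 108 < 1, i.e. |x + 9| < 1/108. So R = 1/108.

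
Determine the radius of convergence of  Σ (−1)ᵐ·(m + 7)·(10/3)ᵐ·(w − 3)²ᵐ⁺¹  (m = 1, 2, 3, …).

R = √30/10

Ratio test: |a_{m+1}/a_m| = [((m+1) + 7)/(m + 7)] · 10/3 → 10/3 as m → ∞.
Since the exponent of (w − 3) increases by 2 each term, convergence requires |w − 3|² < 3/10, hence R = √30/10.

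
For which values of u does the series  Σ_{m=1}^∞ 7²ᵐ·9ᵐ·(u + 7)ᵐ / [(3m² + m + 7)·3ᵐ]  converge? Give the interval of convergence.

By the ratio test, |a_{m+1}/a_m| = [(3m² + m + 7)/(3(m+1)² + (m+1) + 7)] · 49·9/3 → 147.
Thus R = 1/(147) = 1/147.
Check u = -1028/147: absolute convergence follows by limit comparison with Σ 1/m².
Check u = -1030/147: the series is dominated by a constant times Σ 1/m², which converges (p = 2 > 1).

[-1030/147, -1028/147]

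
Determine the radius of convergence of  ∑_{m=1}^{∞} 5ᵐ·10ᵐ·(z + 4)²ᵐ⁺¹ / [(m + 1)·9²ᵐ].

The ratio of consecutive coefficients is [(m + 1)/((m+1) + 1)] · 5·10/81 → 50/81.
Successive powers of (z + 4) differ by 2, so the series converges when |z + 4|² · 50/81 < 1, i.e. |z + 4| < √(81/50). So R = 9√2/10.

R = 9√2/10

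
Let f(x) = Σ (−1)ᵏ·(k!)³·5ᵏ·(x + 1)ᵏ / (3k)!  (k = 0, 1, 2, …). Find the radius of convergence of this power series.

R = 27/5

By the ratio test, |a_{k+1}/a_k| = (k+1)³/[(3k+1)·(3k+2)·(3k+3)] · 5 → 5/27.
Thus R = 1/(5/27) = 27/5.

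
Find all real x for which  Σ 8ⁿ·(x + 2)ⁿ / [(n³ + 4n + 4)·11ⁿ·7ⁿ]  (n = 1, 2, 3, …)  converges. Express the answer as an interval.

By the ratio test, |a_{n+1}/a_n| = [(n³ + 4n + 4)/((n+1)³ + 4(n+1) + 4)] · 8/(11·7) → 8/77.
Thus R = 1/(8/77) = 77/8.
When x = 61/8, the terms are on the order of 1/n³, so the series converges absolutely by comparison with the p-series (p = 3 > 1).
When x = -93/8, the terms are on the order of 1/n³, so the series converges absolutely by comparison with the p-series (p = 3 > 1).

[-93/8, 61/8]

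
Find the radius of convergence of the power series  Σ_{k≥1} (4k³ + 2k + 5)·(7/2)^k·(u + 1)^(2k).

Apply the ratio test: |a_{k+1}| / |a_k| = [(4(k+1)³ + 2(k+1) + 5)/(4k³ + 2k + 5)] · 7/2, which tends to 7/2 as k → ∞.
Successive powers of (u + 1) differ by 2, so the series converges when |u + 1|² · 7/2 < 1, i.e. |u + 1| < √(2/7). So R = √14/7.

R = √14/7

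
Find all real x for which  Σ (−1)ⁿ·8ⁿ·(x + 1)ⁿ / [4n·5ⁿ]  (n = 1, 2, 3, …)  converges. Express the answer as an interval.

(-13/8, -3/8]

Apply the ratio test: |a_{n+1}| / |a_n| = [4n/4(n+1)] · 8/5, which tends to 8/5 as n → ∞.
Thus R = 1/(8/5) = 5/8.
Endpoint x = -3/8: convergence follows from the alternating series test (terms decrease monotonically to 0).
Check x = -13/8: comparison with the harmonic series Σ 1/n shows the series diverges.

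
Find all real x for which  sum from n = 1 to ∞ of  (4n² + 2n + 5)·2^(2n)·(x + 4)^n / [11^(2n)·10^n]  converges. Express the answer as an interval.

Ratio test: |a_{n+1}/a_n| = [(4(n+1)² + 2(n+1) + 5)/(4n² + 2n + 5)] · 4/(121·10) → 2/605 as n → ∞.
The series converges when 2/605 · |x + 4| < 1, giving R = 605/2.
Endpoint x = 597/2: the terms do not tend to 0, so the series diverges.
Endpoint x = -613/2: the terms have absolute value of order n², which does not tend to 0, so the series diverges by the divergence test.

(-613/2, 597/2)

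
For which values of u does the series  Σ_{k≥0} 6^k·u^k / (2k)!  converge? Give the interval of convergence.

(−∞, ∞)

Ratio test: |a_{k+1}/a_k| = 6 · 1/[(2k+1)·(2k+2)] → 0 as k → ∞.
Since the limit is 0 < 1 for every u, the series converges on all of ℝ and R = ∞.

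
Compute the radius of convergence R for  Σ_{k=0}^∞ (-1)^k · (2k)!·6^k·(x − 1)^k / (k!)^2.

R = 1/24

By the ratio test, |a_{k+1}/a_k| = (2k+1)·(2k+2)/(k+1)² · 6 → 24.
Hence the series converges for |x − 1| < 1/(24) = 1/24, so the radius of convergence is 1/24.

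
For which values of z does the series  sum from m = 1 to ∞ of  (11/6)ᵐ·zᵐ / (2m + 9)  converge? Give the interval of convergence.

Ratio test: |a_{m+1}/a_m| = [(2m + 9)/(2(m+1) + 9)] · 11/6 → 11/6 as m → ∞.
Hence the series converges for |z| < 1/(11/6) = 6/11, so the radius of convergence is 6/11.
At z = 6/11: comparison with the harmonic series Σ 1/m shows the series diverges.
Check z = -6/11: convergence follows from the alternating series test (terms decrease monotonically to 0).

[-6/11, 6/11)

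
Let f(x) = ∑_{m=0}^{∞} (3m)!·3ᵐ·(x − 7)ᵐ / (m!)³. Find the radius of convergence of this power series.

R = 1/81

The ratio of consecutive coefficients is (3m+1)·(3m+2)·(3m+3)/(m+1)³ · 3 → 81.
Thus R = 1/(81) = 1/81.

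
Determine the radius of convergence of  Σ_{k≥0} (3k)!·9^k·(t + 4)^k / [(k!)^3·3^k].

The ratio of consecutive coefficients is (3k+1)·(3k+2)·(3k+3)/(k+1)³ · 9/3 → 81.
Hence the series converges for |t + 4| < 1/(81) = 1/81, so the radius of convergence is 1/81.

R = 1/81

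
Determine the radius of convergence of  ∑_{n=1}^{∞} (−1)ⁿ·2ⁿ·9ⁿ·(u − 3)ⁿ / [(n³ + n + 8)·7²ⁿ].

The ratio of consecutive coefficients is [(n³ + n + 8)/((n+1)³ + (n+1) + 8)] · 2·9/49 → 18/49.
Thus R = 1/(18/49) = 49/18.

R = 49/18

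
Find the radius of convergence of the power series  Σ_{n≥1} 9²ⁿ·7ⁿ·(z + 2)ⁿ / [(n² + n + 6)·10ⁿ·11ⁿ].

Ratio test: |a_{n+1}/a_n| = [(n² + n + 6)/((n+1)² + (n+1) + 6)] · 81·7/(10·11) → 567/110 as n → ∞.
Hence the series converges for |z + 2| < 1/(567/110) = 110/567, so the radius of convergence is 110/567.

R = 110/567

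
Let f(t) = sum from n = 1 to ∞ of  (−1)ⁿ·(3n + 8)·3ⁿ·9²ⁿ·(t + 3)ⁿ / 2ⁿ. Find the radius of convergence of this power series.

Ratio test: |a_{n+1}/a_n| = [(3(n+1) + 8)/(3n + 8)] · 3·81/2 → 243/2 as n → ∞.
Thus R = 1/(243/2) = 2/243.

R = 2/243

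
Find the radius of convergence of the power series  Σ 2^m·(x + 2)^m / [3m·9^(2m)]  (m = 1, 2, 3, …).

By the ratio test, |a_{m+1}/a_m| = [3m/3(m+1)] · 2/81 → 2/81.
Thus R = 1/(2/81) = 81/2.

R = 81/2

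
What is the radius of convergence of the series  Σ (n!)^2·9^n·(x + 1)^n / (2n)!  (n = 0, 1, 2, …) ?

R = 4/9

By the ratio test, |a_{n+1}/a_n| = (n+1)²/[(2n+1)·(2n+2)] · 9 → 9/4.
The series converges when 9/4 · |x + 1| < 1, giving R = 4/9.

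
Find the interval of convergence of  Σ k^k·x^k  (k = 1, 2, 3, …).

{0}

By the Cauchy root test, |a_k|^(1/k) = k → ∞.
Since the k-th root of |a_k| is unbounded, the series converges only at x = 0; R = 0.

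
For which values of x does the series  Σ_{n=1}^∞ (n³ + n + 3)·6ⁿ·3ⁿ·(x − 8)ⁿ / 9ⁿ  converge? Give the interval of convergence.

Ratio test: |a_{n+1}/a_n| = [((n+1)³ + (n+1) + 3)/(n³ + n + 3)] · 6·3/9 → 2 as n → ∞.
Hence the series converges for |x − 8| < 1/(2) = 1/2, so the radius of convergence is 1/2.
Endpoint x = 17/2: the n-th term does not approach 0; divergence by the term test.
At x = 15/2: the n-th term does not approach 0; divergence by the term test.

(15/2, 17/2)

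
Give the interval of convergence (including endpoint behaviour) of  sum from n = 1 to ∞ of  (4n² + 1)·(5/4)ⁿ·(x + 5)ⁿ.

The ratio of consecutive coefficients is [(4(n+1)² + 1)/(4n² + 1)] · 5/4 → 5/4.
Thus R = 1/(5/4) = 4/5.
Check x = -21/5: the n-th term does not approach 0; divergence by the term test.
Check x = -29/5: the n-th term does not approach 0; divergence by the term test.

(-29/5, -21/5)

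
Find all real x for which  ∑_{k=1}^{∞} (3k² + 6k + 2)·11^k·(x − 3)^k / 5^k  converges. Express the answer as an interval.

(28/11, 38/11)

Apply the ratio test: |a_{k+1}| / |a_k| = [(3(k+1)² + 6(k+1) + 2)/(3k² + 6k + 2)] · 11/5, which tends to 11/5 as k → ∞.
The series converges when 11/5 · |x − 3| < 1, giving R = 5/11.
Endpoint x = 38/11: the terms do not tend to 0, so the series diverges.
Endpoint x = 28/11: the k-th term does not approach 0; divergence by the term test.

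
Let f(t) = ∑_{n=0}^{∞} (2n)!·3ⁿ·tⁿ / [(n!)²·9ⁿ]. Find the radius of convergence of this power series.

Apply the ratio test: |a_{n+1}| / |a_n| = (2n+1)·(2n+2)/(n+1)² · 3/9, which tends to 4/3 as n → ∞.
Hence the series converges for |t| < 1/(4/3) = 3/4, so the radius of convergence is 3/4.

R = 3/4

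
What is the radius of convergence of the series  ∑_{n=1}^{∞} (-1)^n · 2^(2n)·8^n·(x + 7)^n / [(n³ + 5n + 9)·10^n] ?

By the ratio test, |a_{n+1}/a_n| = [(n³ + 5n + 9)/((n+1)³ + 5(n+1) + 9)] · 4·8/10 → 16/5.
Hence the series converges for |x + 7| < 1/(16/5) = 5/16, so the radius of convergence is 5/16.

R = 5/16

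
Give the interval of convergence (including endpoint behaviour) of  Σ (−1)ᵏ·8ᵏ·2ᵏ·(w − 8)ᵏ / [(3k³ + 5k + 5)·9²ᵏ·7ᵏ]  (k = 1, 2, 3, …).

[-439/16, 695/16]

Apply the ratio test: |a_{k+1}| / |a_k| = [(3k³ + 5k + 5)/(3(k+1)³ + 5(k+1) + 5)] · 8·2/(81·7), which tends to 16/567 as k → ∞.
Convergence for |w − 8| · 16/567 < 1, i.e. |w − 8| < 567/16. So R = 567/16.
At w = 695/16: the terms are on the order of 1/k³, so the series converges absolutely by comparison with the p-series (p = 3 > 1).
Endpoint w = -439/16: the terms are on the order of 1/k³, so the series converges absolutely by comparison with the p-series (p = 3 > 1).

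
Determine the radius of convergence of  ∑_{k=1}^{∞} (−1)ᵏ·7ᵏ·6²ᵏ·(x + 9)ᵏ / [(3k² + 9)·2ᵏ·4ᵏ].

R = 2/63

By the ratio test, |a_{k+1}/a_k| = [(3k² + 9)/(3(k+1)² + 9)] · 7·36/(2·4) → 63/2.
Hence the series converges for |x + 9| < 1/(63/2) = 2/63, so the radius of convergence is 2/63.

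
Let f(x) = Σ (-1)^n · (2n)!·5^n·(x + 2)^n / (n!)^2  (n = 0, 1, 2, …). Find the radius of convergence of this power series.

R = 1/20

Apply the ratio test: |a_{n+1}| / |a_n| = (2n+1)·(2n+2)/(n+1)² · 5, which tends to 20 as n → ∞.
Hence the series converges for |x + 2| < 1/(20) = 1/20, so the radius of convergence is 1/20.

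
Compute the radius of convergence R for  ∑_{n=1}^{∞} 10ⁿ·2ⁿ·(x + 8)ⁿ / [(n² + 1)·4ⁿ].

R = 1/5

By the ratio test, |a_{n+1}/a_n| = [(n² + 1)/((n+1)² + 1)] · 10·2/4 → 5.
The series converges when 5 · |x + 8| < 1, giving R = 1/5.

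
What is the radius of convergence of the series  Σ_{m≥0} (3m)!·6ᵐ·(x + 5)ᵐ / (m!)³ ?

Ratio test: |a_{m+1}/a_m| = (3m+1)·(3m+2)·(3m+3)/(m+1)³ · 6 → 162 as m → ∞.
The series converges when 162 · |x + 5| < 1, giving R = 1/162.

R = 1/162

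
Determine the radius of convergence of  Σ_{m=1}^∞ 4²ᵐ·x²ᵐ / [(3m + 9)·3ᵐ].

R = √3/4

By the ratio test, |a_{m+1}/a_m| = [(3m + 9)/(3(m+1) + 9)] · 16/3 → 16/3.
Since the exponent of x increases by 2 each term, convergence requires |x|² < 3/16, hence R = √3/4.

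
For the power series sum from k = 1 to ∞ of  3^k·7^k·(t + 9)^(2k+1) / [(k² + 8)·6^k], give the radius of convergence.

R = √14/7

By the ratio test, |a_{k+1}/a_k| = [(k² + 8)/((k+1)² + 8)] · 3·7/6 → 7/2.
Successive powers of (t + 9) differ by 2, so the series converges when |t + 9|² · 7/2 < 1, i.e. |t + 9| < √(2/7). So R = √14/7.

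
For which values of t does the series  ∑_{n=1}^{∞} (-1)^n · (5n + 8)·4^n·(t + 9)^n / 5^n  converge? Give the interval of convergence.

Ratio test: |a_{n+1}/a_n| = [(5(n+1) + 8)/(5n + 8)] · 4/5 → 4/5 as n → ∞.
Convergence for |t + 9| · 4/5 < 1, i.e. |t + 9| < 5/4. So R = 5/4.
At t = -31/4: the terms have absolute value of order n, which does not tend to 0, so the series diverges by the divergence test.
Check t = -41/4: the terms do not tend to 0, so the series diverges.

(-41/4, -31/4)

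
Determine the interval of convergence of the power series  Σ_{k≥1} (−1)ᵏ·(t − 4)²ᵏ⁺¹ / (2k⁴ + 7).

Ratio test: |a_{k+1}/a_k| = (2k⁴ + 7)/(2(k+1)⁴ + 7) → 1 as k → ∞.
Successive powers of (t − 4) differ by 2, so the series converges when |t − 4|² · 1 < 1, i.e. |t − 4| < √(1) = 1. So R = 1.
Endpoint t = 5: absolute convergence follows by limit comparison with Σ 1/k⁴.
Check t = 3: absolute convergence follows by limit comparison with Σ 1/k⁴.

[3, 5]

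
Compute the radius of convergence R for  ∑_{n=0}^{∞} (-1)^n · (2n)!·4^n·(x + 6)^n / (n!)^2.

The ratio of consecutive coefficients is (2n+1)·(2n+2)/(n+1)² · 4 → 16.
The series converges when 16 · |x + 6| < 1, giving R = 1/16.

R = 1/16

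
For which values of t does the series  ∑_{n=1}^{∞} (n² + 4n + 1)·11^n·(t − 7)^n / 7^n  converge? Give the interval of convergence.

By the ratio test, |a_{n+1}/a_n| = [((n+1)² + 4(n+1) + 1)/(n² + 4n + 1)] · 11/7 → 11/7.
Thus R = 1/(11/7) = 7/11.
Endpoint t = 84/11: the n-th term does not approach 0; divergence by the term test.
Check t = 70/11: the terms do not tend to 0, so the series diverges.

(70/11, 84/11)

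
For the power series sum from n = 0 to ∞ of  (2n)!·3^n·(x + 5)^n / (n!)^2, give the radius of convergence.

R = 1/12

Apply the ratio test: |a_{n+1}| / |a_n| = (2n+1)·(2n+2)/(n+1)² · 3, which tends to 12 as n → ∞.
Convergence for |x + 5| · 12 < 1, i.e. |x + 5| < 1/12. So R = 1/12.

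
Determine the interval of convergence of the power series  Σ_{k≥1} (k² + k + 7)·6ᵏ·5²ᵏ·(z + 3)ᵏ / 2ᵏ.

The ratio of consecutive coefficients is [((k+1)² + (k+1) + 7)/(k² + k + 7)] · 6·25/2 → 75.
Thus R = 1/(75) = 1/75.
Endpoint z = -224/75: the terms do not tend to 0, so the series diverges.
Check z = -226/75: the terms do not tend to 0, so the series diverges.

(-226/75, -224/75)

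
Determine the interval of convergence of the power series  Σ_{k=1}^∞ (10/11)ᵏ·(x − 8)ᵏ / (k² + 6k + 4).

Apply the ratio test: |a_{k+1}| / |a_k| = [(k² + 6k + 4)/((k+1)² + 6(k+1) + 4)] · 10/11, which tends to 10/11 as k → ∞.
The series converges when 10/11 · |x − 8| < 1, giving R = 11/10.
At x = 91/10: the terms are on the order of 1/k², so the series converges absolutely by comparison with the p-series (p = 2 > 1).
When x = 69/10, absolute convergence follows by limit comparison with Σ 1/k².

[69/10, 91/10]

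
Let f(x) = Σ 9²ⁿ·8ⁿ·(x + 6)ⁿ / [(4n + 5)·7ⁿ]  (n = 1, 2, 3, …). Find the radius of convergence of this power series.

Apply the ratio test: |a_{n+1}| / |a_n| = [(4n + 5)/(4(n+1) + 5)] · 81·8/7, which tends to 648/7 as n → ∞.
Thus R = 1/(648/7) = 7/648.

R = 7/648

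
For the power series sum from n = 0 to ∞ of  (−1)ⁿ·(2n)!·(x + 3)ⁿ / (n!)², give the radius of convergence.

R = 1/4

Apply the ratio test: |a_{n+1}| / |a_n| = (2n+1)·(2n+2)/(n+1)², which tends to 4 as n → ∞.
The series converges when 4 · |x + 3| < 1, giving R = 1/4.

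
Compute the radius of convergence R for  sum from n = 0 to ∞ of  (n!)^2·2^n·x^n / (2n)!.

Ratio test: |a_{n+1}/a_n| = (n+1)²/[(2n+1)·(2n+2)] · 2 → 1/2 as n → ∞.
The series converges when 1/2 · |x| < 1, giving R = 2.

R = 2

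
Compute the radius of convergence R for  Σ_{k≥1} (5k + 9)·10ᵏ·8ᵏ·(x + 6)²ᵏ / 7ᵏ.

R = √35/20

By the ratio test, |a_{k+1}/a_k| = [(5(k+1) + 9)/(5k + 9)] · 10·8/7 → 80/7.
Since the exponent of (x + 6) increases by 2 each term, convergence requires |x + 6|² < 7/80, hence R = √35/20.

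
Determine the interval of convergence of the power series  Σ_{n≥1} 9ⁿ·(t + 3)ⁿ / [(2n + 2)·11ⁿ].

[-38/9, -16/9)

Apply the ratio test: |a_{n+1}| / |a_n| = [(2n + 2)/(2(n+1) + 2)] · 9/11, which tends to 9/11 as n → ∞.
The series converges when 9/11 · |t + 3| < 1, giving R = 11/9.
Check t = -16/9: the terms behave like c/n; limit comparison with the harmonic series gives divergence.
At t = -38/9: an alternating series whose terms decrease to 0 in absolute value, so it converges by the Leibniz criterion.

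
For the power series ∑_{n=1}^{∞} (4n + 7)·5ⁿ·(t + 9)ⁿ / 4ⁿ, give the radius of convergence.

R = 4/5

Ratio test: |a_{n+1}/a_n| = [(4(n+1) + 7)/(4n + 7)] · 5/4 → 5/4 as n → ∞.
Convergence for |t + 9| · 5/4 < 1, i.e. |t + 9| < 4/5. So R = 4/5.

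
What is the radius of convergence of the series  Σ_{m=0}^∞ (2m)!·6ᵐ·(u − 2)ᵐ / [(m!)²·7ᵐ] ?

R = 7/24

The ratio of consecutive coefficients is (2m+1)·(2m+2)/(m+1)² · 6/7 → 24/7.
Convergence for |u − 2| · 24/7 < 1, i.e. |u − 2| < 7/24. So R = 7/24.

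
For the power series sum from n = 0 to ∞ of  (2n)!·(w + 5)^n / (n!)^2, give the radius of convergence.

Ratio test: |a_{n+1}/a_n| = (2n+1)·(2n+2)/(n+1)² → 4 as n → ∞.
Hence the series converges for |w + 5| < 1/(4) = 1/4, so the radius of convergence is 1/4.

R = 1/4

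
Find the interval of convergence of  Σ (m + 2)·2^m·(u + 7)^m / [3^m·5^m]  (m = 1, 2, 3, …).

(-29/2, 1/2)

Ratio test: |a_{m+1}/a_m| = [((m+1) + 2)/(m + 2)] · 2/(3·5) → 2/15 as m → ∞.
The series converges when 2/15 · |u + 7| < 1, giving R = 15/2.
Endpoint u = 1/2: the terms do not tend to 0, so the series diverges.
When u = -29/2, the terms have absolute value of order m, which does not tend to 0, so the series diverges by the divergence test.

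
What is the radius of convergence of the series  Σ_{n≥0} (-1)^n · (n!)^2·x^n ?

Ratio test: |a_{n+1}/a_n| = (n+1)² → ∞ as n → ∞.
The terms grow without bound for any x ≠ 0, so R = 0 (convergence only at x = 0).

R = 0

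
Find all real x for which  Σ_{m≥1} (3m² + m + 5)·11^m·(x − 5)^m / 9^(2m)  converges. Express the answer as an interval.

(-26/11, 136/11)

The ratio of consecutive coefficients is [(3(m+1)² + (m+1) + 5)/(3m² + m + 5)] · 11/81 → 11/81.
Hence the series converges for |x − 5| < 1/(11/81) = 81/11, so the radius of convergence is 81/11.
Check x = 136/11: the terms have absolute value of order m², which does not tend to 0, so the series diverges by the divergence test.
When x = -26/11, the m-th term does not approach 0; divergence by the term test.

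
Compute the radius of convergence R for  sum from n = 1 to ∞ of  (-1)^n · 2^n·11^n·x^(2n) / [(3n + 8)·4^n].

R = √22/11

Apply the ratio test: |a_{n+1}| / |a_n| = [(3n + 8)/(3(n+1) + 8)] · 2·11/4, which tends to 11/2 as n → ∞.
Writing y = x², the series in y has radius 2/11, so |x| < √(2/11) and R = √22/11.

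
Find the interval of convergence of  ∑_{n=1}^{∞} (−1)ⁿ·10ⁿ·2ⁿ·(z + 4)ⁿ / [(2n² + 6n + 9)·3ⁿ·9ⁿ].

[-107/20, -53/20]

The ratio of consecutive coefficients is [(2n² + 6n + 9)/(2(n+1)² + 6(n+1) + 9)] · 10·2/(3·9) → 20/27.
Hence the series converges for |z + 4| < 1/(20/27) = 27/20, so the radius of convergence is 27/20.
Endpoint z = -53/20: the terms are on the order of 1/n², so the series converges absolutely by comparison with the p-series (p = 2 > 1).
Endpoint z = -107/20: absolute convergence follows by limit comparison with Σ 1/n².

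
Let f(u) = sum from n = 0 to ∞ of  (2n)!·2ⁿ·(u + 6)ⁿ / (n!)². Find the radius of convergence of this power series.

By the ratio test, |a_{n+1}/a_n| = (2n+1)·(2n+2)/(n+1)² · 2 → 8.
The series converges when 8 · |u + 6| < 1, giving R = 1/8.

R = 1/8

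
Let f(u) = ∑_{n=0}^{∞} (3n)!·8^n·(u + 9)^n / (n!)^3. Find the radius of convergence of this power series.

R = 1/216

By the ratio test, |a_{n+1}/a_n| = (3n+1)·(3n+2)·(3n+3)/(n+1)³ · 8 → 216.
Thus R = 1/(216) = 1/216.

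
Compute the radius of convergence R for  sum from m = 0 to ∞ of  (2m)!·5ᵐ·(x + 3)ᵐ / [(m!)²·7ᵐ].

By the ratio test, |a_{m+1}/a_m| = (2m+1)·(2m+2)/(m+1)² · 5/7 → 20/7.
Hence the series converges for |x + 3| < 1/(20/7) = 7/20, so the radius of convergence is 7/20.

R = 7/20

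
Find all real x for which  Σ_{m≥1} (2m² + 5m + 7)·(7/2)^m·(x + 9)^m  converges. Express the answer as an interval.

Ratio test: |a_{m+1}/a_m| = [(2(m+1)² + 5(m+1) + 7)/(2m² + 5m + 7)] · 7/2 → 7/2 as m → ∞.
The series converges when 7/2 · |x + 9| < 1, giving R = 2/7.
Endpoint x = -61/7: the terms have absolute value of order m², which does not tend to 0, so the series diverges by the divergence test.
When x = -65/7, the terms do not tend to 0, so the series diverges.

(-65/7, -61/7)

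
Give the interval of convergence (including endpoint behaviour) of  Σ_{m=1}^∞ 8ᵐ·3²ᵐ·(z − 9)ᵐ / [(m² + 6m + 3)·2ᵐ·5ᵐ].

[319/36, 329/36]

Ratio test: |a_{m+1}/a_m| = [(m² + 6m + 3)/((m+1)² + 6(m+1) + 3)] · 8·9/(2·5) → 36/5 as m → ∞.
The series converges when 36/5 · |z − 9| < 1, giving R = 5/36.
At z = 329/36: the series is dominated by a constant times Σ 1/m², which converges (p = 2 > 1).
At z = 319/36: absolute convergence follows by limit comparison with Σ 1/m².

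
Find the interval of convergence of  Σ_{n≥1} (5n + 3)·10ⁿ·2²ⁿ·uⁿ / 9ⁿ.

Ratio test: |a_{n+1}/a_n| = [(5(n+1) + 3)/(5n + 3)] · 10·4/9 → 40/9 as n → ∞.
Thus R = 1/(40/9) = 9/40.
Endpoint u = 9/40: the n-th term does not approach 0; divergence by the term test.
Endpoint u = -9/40: the n-th term does not approach 0; divergence by the term test.

(-9/40, 9/40)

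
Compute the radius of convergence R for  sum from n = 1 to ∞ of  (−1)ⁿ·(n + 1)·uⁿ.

Apply the ratio test: |a_{n+1}| / |a_n| = ((n+1) + 1)/(n + 1), which tends to 1 as n → ∞.
So the series converges when |u| < 1 and diverges when |u| > 1; R = 1.

R = 1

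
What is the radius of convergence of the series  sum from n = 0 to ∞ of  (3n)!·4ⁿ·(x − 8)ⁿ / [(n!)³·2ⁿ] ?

R = 1/54

The ratio of consecutive coefficients is (3n+1)·(3n+2)·(3n+3)/(n+1)³ · 4/2 → 54.
The series converges when 54 · |x − 8| < 1, giving R = 1/54.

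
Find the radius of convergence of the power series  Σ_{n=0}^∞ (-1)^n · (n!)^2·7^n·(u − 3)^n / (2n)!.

R = 4/7

Apply the ratio test: |a_{n+1}| / |a_n| = (n+1)²/[(2n+1)·(2n+2)] · 7, which tends to 7/4 as n → ∞.
Thus R = 1/(7/4) = 4/7.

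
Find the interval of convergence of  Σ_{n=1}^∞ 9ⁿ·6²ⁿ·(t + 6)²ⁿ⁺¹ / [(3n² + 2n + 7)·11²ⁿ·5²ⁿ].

The ratio of consecutive coefficients is [(3n² + 2n + 7)/(3(n+1)² + 2(n+1) + 7)] · 9·36/(121·25) → 324/3025.
Since the exponent of (t + 6) increases by 2 each term, convergence requires |t + 6|² < 3025/324, hence R = 55/18.
At t = -53/18: the terms are on the order of 1/n², so the series converges absolutely by comparison with the p-series (p = 2 > 1).
When t = -163/18, absolute convergence follows by limit comparison with Σ 1/n².

[-163/18, -53/18]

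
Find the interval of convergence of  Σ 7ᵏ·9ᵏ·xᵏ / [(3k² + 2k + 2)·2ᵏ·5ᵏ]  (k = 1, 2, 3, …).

[-10/63, 10/63]

Ratio test: |a_{k+1}/a_k| = [(3k² + 2k + 2)/(3(k+1)² + 2(k+1) + 2)] · 7·9/(2·5) → 63/10 as k → ∞.
The series converges when 63/10 · |x| < 1, giving R = 10/63.
Endpoint x = 10/63: absolute convergence follows by limit comparison with Σ 1/k².
Check x = -10/63: absolute convergence follows by limit comparison with Σ 1/k².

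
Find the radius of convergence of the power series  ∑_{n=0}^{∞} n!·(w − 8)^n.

R = 0

Apply the ratio test: |a_{n+1}| / |a_n| = (n+1), which tends to ∞ as n → ∞.
The ratio grows without bound, so the series diverges whenever (w − 8) ≠ 0; it converges only at w = 8. R = 0.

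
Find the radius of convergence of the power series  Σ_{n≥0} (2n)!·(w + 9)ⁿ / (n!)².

The ratio of consecutive coefficients is (2n+1)·(2n+2)/(n+1)² → 4.
The series converges when 4 · |w + 9| < 1, giving R = 1/4.

R = 1/4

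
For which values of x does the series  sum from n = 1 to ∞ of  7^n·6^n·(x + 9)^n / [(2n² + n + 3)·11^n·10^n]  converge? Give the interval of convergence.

[-244/21, -134/21]

Ratio test: |a_{n+1}/a_n| = [(2n² + n + 3)/(2(n+1)² + (n+1) + 3)] · 7·6/(11·10) → 21/55 as n → ∞.
Hence the series converges for |x + 9| < 1/(21/55) = 55/21, so the radius of convergence is 55/21.
At x = -134/21: the series is dominated by a constant times Σ 1/n², which converges (p = 2 > 1).
At x = -244/21: the series is dominated by a constant times Σ 1/n², which converges (p = 2 > 1).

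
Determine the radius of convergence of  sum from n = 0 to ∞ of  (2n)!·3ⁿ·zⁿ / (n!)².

The ratio of consecutive coefficients is (2n+1)·(2n+2)/(n+1)² · 3 → 12.
The series converges when 12 · |z| < 1, giving R = 1/12.

R = 1/12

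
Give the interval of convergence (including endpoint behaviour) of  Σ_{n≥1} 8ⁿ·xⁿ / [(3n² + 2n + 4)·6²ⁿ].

By the ratio test, |a_{n+1}/a_n| = [(3n² + 2n + 4)/(3(n+1)² + 2(n+1) + 4)] · 8/36 → 2/9.
Thus R = 1/(2/9) = 9/2.
Check x = 9/2: the terms are on the order of 1/n², so the series converges absolutely by comparison with the p-series (p = 2 > 1).
Check x = -9/2: the terms are on the order of 1/n², so the series converges absolutely by comparison with the p-series (p = 2 > 1).

[-9/2, 9/2]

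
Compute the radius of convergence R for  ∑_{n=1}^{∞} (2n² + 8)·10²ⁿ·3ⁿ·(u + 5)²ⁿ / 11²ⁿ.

R = 11√3/30

Apply the ratio test: |a_{n+1}| / |a_n| = [(2(n+1)² + 8)/(2n² + 8)] · 100·3/121, which tends to 300/121 as n → ∞.
Successive powers of (u + 5) differ by 2, so the series converges when |u + 5|² · 300/121 < 1, i.e. |u + 5| < √(121/300). So R = 11√3/30.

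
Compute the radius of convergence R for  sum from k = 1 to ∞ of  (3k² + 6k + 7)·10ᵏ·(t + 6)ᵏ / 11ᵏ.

R = 11/10

Apply the ratio test: |a_{k+1}| / |a_k| = [(3(k+1)² + 6(k+1) + 7)/(3k² + 6k + 7)] · 10/11, which tends to 10/11 as k → ∞.
The series converges when 10/11 · |t + 6| < 1, giving R = 11/10.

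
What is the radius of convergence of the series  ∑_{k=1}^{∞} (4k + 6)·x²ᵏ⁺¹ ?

R = 1

Ratio test: |a_{k+1}/a_k| = (4(k+1) + 6)/(4k + 6) → 1 as k → ∞.
Since the exponent of x increases by 2 each term, convergence requires |x|² < 1, hence R = 1.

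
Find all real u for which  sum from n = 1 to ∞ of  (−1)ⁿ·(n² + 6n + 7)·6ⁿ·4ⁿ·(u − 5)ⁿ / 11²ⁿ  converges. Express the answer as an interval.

(-1/24, 241/24)

Apply the ratio test: |a_{n+1}| / |a_n| = [((n+1)² + 6(n+1) + 7)/(n² + 6n + 7)] · 6·4/121, which tends to 24/121 as n → ∞.
Convergence for |u − 5| · 24/121 < 1, i.e. |u − 5| < 121/24. So R = 121/24.
Check u = 241/24: the terms have absolute value of order n², which does not tend to 0, so the series diverges by the divergence test.
When u = -1/24, the terms do not tend to 0, so the series diverges.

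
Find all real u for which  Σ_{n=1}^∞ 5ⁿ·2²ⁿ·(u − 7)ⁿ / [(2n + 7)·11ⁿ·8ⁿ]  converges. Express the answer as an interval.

[13/5, 57/5)

Ratio test: |a_{n+1}/a_n| = [(2n + 7)/(2(n+1) + 7)] · 5·4/(11·8) → 5/22 as n → ∞.
The series converges when 5/22 · |u − 7| < 1, giving R = 22/5.
Check u = 57/5: comparison with the harmonic series Σ 1/n shows the series diverges.
Check u = 13/5: convergence follows from the alternating series test (terms decrease monotonically to 0).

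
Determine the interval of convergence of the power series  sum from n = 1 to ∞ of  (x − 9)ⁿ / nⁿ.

Root test: |a_n|^(1/n) = 1/n → 0.
The limit is 0 for every x, so R = ∞.

(−∞, ∞)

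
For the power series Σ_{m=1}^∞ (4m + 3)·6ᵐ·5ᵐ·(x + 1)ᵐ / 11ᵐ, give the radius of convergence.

The ratio of consecutive coefficients is [(4(m+1) + 3)/(4m + 3)] · 6·5/11 → 30/11.
The series converges when 30/11 · |x + 1| < 1, giving R = 11/30.

R = 11/30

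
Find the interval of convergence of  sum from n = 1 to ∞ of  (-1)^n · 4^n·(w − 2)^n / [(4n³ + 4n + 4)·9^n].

By the ratio test, |a_{n+1}/a_n| = [(4n³ + 4n + 4)/(4(n+1)³ + 4(n+1) + 4)] · 4/9 → 4/9.
Thus R = 1/(4/9) = 9/4.
Check w = 17/4: absolute convergence follows by limit comparison with Σ 1/n³.
When w = -1/4, the series is dominated by a constant times Σ 1/n³, which converges (p = 3 > 1).

[-1/4, 17/4]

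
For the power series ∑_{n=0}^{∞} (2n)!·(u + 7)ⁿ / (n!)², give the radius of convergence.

R = 1/4

The ratio of consecutive coefficients is (2n+1)·(2n+2)/(n+1)² → 4.
Hence the series converges for |u + 7| < 1/(4) = 1/4, so the radius of convergence is 1/4.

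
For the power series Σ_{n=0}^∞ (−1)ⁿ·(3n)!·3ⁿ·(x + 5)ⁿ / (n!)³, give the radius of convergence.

R = 1/81

The ratio of consecutive coefficients is (3n+1)·(3n+2)·(3n+3)/(n+1)³ · 3 → 81.
The series converges when 81 · |x + 5| < 1, giving R = 1/81.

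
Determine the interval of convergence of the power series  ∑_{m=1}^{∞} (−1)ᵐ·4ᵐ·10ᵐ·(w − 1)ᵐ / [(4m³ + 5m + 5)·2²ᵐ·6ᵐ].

By the ratio test, |a_{m+1}/a_m| = [(4m³ + 5m + 5)/(4(m+1)³ + 5(m+1) + 5)] · 4·10/(4·6) → 5/3.
The series converges when 5/3 · |w − 1| < 1, giving R = 3/5.
When w = 8/5, the series is dominated by a constant times Σ 1/m³, which converges (p = 3 > 1).
When w = 2/5, the terms are on the order of 1/m³, so the series converges absolutely by comparison with the p-series (p = 3 > 1).

[2/5, 8/5]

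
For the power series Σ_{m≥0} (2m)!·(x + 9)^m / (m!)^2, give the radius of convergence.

R = 1/4

Ratio test: |a_{m+1}/a_m| = (2m+1)·(2m+2)/(m+1)² → 4 as m → ∞.
Hence the series converges for |x + 9| < 1/(4) = 1/4, so the radius of convergence is 1/4.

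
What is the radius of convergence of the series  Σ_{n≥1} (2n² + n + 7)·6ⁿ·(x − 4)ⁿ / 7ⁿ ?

R = 7/6

By the ratio test, |a_{n+1}/a_n| = [(2(n+1)² + (n+1) + 7)/(2n² + n + 7)] · 6/7 → 6/7.
Convergence for |x − 4| · 6/7 < 1, i.e. |x − 4| < 7/6. So R = 7/6.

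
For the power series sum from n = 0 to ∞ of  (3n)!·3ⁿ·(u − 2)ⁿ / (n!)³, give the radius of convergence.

R = 1/81

By the ratio test, |a_{n+1}/a_n| = (3n+1)·(3n+2)·(3n+3)/(n+1)³ · 3 → 81.
The series converges when 81 · |u − 2| < 1, giving R = 1/81.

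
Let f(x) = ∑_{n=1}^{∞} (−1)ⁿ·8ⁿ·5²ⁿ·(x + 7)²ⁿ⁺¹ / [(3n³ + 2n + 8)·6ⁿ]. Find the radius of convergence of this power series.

R = √3/10

By the ratio test, |a_{n+1}/a_n| = [(3n³ + 2n + 8)/(3(n+1)³ + 2(n+1) + 8)] · 8·25/6 → 100/3.
Successive powers of (x + 7) differ by 2, so the series converges when |x + 7|² · 100/3 < 1, i.e. |x + 7| < √(3/100). So R = √3/10.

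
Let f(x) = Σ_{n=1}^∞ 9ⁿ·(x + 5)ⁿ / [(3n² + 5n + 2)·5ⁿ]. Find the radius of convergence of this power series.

Apply the ratio test: |a_{n+1}| / |a_n| = [(3n² + 5n + 2)/(3(n+1)² + 5(n+1) + 2)] · 9/5, which tends to 9/5 as n → ∞.
Hence the series converges for |x + 5| < 1/(9/5) = 5/9, so the radius of convergence is 5/9.

R = 5/9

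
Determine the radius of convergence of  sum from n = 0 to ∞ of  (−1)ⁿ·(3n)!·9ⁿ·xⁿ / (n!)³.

R = 1/243

The ratio of consecutive coefficients is (3n+1)·(3n+2)·(3n+3)/(n+1)³ · 9 → 243.
Thus R = 1/(243) = 1/243.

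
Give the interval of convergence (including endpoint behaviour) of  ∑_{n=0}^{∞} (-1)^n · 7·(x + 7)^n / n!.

The ratio of consecutive coefficients is 7/7 · 1/(n+1) → 0.
The limit is 0, so the series converges for all x; R = ∞.

(−∞, ∞)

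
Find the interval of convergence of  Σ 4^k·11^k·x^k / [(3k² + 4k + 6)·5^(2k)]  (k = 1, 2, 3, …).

[-25/44, 25/44]

Ratio test: |a_{k+1}/a_k| = [(3k² + 4k + 6)/(3(k+1)² + 4(k+1) + 6)] · 4·11/25 → 44/25 as k → ∞.
The series converges when 44/25 · |x| < 1, giving R = 25/44.
When x = 25/44, the terms are on the order of 1/k², so the series converges absolutely by comparison with the p-series (p = 2 > 1).
At x = -25/44: the terms are on the order of 1/k², so the series converges absolutely by comparison with the p-series (p = 2 > 1).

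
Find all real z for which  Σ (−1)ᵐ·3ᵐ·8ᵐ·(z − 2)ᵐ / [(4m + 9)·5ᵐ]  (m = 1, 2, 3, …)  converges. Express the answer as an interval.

(43/24, 53/24]

Ratio test: |a_{m+1}/a_m| = [(4m + 9)/(4(m+1) + 9)] · 3·8/5 → 24/5 as m → ∞.
Thus R = 1/(24/5) = 5/24.
Endpoint z = 53/24: an alternating series whose terms decrease to 0 in absolute value, so it converges by the Leibniz criterion.
Endpoint z = 43/24: the terms behave like c/m; limit comparison with the harmonic series gives divergence.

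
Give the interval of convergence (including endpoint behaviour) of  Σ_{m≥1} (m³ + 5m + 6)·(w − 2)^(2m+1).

(1, 3)

Apply the ratio test: |a_{m+1}| / |a_m| = ((m+1)³ + 5(m+1) + 6)/(m³ + 5m + 6), which tends to 1 as m → ∞.
Since the exponent of (w − 2) increases by 2 each term, convergence requires |w − 2|² < 1, hence R = 1.
When w = 3, the terms do not tend to 0, so the series diverges.
Check w = 1: the terms do not tend to 0, so the series diverges.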